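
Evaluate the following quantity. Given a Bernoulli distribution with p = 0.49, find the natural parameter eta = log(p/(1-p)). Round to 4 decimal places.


Natural parameter for Bernoulli: eta = log(p/(1-p)).
p = 0.49, 1-p = 0.51.
p/(1-p) = 0.960784.
eta = log(0.960784) = -0.0400

-0.0400


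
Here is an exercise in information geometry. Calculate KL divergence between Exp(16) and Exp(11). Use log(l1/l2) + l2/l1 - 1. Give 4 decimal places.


KL divergence for exponential family:
KL = log(l1/l2) + l2/l1 - 1.
log(16/11) = 0.374693.
11/16 = 0.6875.
KL = 0.374693 + 0.6875 - 1 = 0.0622

0.0622


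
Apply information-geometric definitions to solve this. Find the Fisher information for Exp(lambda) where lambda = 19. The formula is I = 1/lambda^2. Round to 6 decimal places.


Fisher information for exponential: I(lambda) = 1/lambda^2.
lambda = 19, lambda^2 = 361.
I = 1/361 = 0.002770

0.002770


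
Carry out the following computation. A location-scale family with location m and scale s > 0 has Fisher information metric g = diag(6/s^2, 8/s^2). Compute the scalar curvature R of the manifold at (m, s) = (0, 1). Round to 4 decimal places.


The metric has the form g = (A dm^2 + B ds^2)/s^2 with A = 6, B = 8.
Substitute u = sqrt(A/B)*m: g = B*(du^2 + ds^2)/s^2, i.e. B times the
Poincare upper half-plane metric, which has constant Gaussian curvature -1.
Scaling a 2D metric by a constant c divides the Gaussian curvature by c,
so K = -1/B = -1/(8) = -0.1250 everywhere (the point (m, s) = (0, 1) is irrelevant:
the curvature is constant).
Scalar curvature in dimension 2: R = 2K = -2/(8) = -0.2500.

-0.2500


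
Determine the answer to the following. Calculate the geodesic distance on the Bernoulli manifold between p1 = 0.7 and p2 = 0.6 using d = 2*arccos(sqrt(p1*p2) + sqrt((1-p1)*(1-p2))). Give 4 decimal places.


Geodesic distance on Bernoulli manifold:
d(p1,p2) = 2*arccos(sqrt(p1*p2) + sqrt((1-p1)*(1-p2))).
sqrt(p1*p2) = sqrt(0.7*0.6) = 0.648074.
sqrt((1-p1)*(1-p2)) = sqrt(0.3*0.4) = 0.34641.
arg = 0.648074 + 0.34641 = 0.994484.
d = 2*arccos(0.994484) = 0.2102

0.2102


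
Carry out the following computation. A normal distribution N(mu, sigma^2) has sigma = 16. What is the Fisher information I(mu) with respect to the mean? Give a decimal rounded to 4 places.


The Fisher information for the mean of a normal distribution is I(mu) = 1/sigma^2.
sigma = 16, so sigma^2 = 256.
I(mu) = 1/256 = 0.0039

0.0039


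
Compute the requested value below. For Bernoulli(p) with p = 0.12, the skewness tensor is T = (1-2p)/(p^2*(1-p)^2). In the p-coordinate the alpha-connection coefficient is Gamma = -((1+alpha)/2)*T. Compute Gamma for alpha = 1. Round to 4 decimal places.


Skewness (Amari-Chentsov) tensor: T = (1-2p)/(p^2*(1-p)^2).
p = 0.12, 1-2p = 0.76, p^2 = 0.0144, (1-p)^2 = 0.7744.
T = 0.76/(0.0144 * 0.7744) = 68.153122.
In the p-coordinate, Gamma^(alpha) = Gamma^(0) - (alpha/2)*T with Gamma^(0) = (1/2)*g'(p) = -T/2,
so Gamma^(alpha) = -((1+alpha)/2)*T.
alpha = 1, -(1+alpha)/2 = -1.0.
Gamma = -1.0 * 68.153122 = -68.1531

-68.1531


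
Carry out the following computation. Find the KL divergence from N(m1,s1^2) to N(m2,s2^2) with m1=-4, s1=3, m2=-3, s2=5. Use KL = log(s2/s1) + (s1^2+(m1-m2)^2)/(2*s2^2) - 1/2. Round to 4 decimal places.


KL divergence between normal distributions:
KL = log(s2/s1) + (s1^2 + (m1-m2)^2)/(2*s2^2) - 1/2.
log(5/3) = 0.510826.
(3^2 + (-4--3)^2)/(2*5^2) = (9 + 1)/50 = 0.2.
KL = 0.510826 + 0.2 - 0.5 = 0.2108

0.2108


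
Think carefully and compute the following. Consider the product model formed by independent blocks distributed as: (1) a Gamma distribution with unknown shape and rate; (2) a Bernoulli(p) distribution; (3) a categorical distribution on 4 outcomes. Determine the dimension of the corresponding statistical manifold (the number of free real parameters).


The dimension of a statistical manifold equals the number of free
(independent) real parameters of the model. For a product of independent
blocks the parameter counts add.
- Gamma (shape, rate): 2.
- Bernoulli (p): 1.
- categorical on 4 outcomes (probabilities sum to 1): 4-1 = 3.
Total = 2 + 1 + 3 = 6.
Dimension = 6

6


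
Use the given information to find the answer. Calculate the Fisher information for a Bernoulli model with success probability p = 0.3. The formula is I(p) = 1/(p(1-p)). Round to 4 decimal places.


For Bernoulli(p), Fisher information is I(p) = 1/(p*(1-p)).
p = 0.3, 1-p = 0.7.
p*(1-p) = 0.21.
I(p) = 1/0.21 = 4.7619

4.7619


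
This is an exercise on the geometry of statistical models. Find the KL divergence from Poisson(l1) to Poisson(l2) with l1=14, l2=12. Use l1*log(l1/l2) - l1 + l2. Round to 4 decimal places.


KL divergence for Poisson:
KL = l1*log(l1/l2) - l1 + l2.
l1 = 14, l2 = 12.
log(14/12) = 0.154151.
l1*log(l1/l2) = 14 * 0.154151 = 2.15811.
KL = 2.15811 - 14 + 12 = 0.1581

0.1581


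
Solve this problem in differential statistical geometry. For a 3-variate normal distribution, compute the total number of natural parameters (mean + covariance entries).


Exponential family dimension calculation:
For 3-dim MVN: mean has 3 params, covariance has 3*4/2 = 6 unique entries.
Total dim = 3 + 6 = 9.

9


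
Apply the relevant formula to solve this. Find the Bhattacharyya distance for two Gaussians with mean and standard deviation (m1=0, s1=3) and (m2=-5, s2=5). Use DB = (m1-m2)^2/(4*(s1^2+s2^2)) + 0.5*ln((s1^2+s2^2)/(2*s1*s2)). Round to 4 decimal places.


Bhattacharyya distance between two Gaussians:
DB = (m1-m2)^2/(4*(s1^2+s2^2)) + (1/2)*ln((s1^2+s2^2)/(2*s1*s2)).
(m1-m2)^2 = (5)^2 = 25.
s1^2+s2^2 = 9 + 25 = 34.
term1 = 25/136 = 0.183824.
term2 = 0.5*ln(34/30.0) = 0.062582.
DB = 0.183824 + 0.062582 = 0.2464

0.2464


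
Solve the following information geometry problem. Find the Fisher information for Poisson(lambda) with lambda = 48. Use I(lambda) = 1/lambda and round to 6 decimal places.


Fisher information for Poisson: I(lambda) = 1/lambda.
lambda = 48.
I(lambda) = 1/48 = 0.020833

0.020833


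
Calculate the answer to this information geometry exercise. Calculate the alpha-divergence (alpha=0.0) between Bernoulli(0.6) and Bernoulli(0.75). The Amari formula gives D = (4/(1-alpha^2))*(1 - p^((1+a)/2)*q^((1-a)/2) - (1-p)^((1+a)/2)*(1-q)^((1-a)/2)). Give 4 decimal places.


Amari alpha-divergence:
D = (4/(1-alpha^2))*(1 - p^((1+a)/2)*q^((1-a)/2) - (1-p)^((1+a)/2)*(1-q)^((1-a)/2)).
alpha = 0.0, p = 0.6, q = 0.75.
e1 = (1+alpha)/2 = 0.5, e2 = (1-alpha)/2 = 0.5.
t1 = p^e1 * q^e2 = 0.6^0.5 * 0.75^0.5 = 0.67082.
t2 = (1-p)^e1 * (1-q)^e2 = 0.4^0.5 * 0.25^0.5 = 0.316228.
4/(1-alpha^2) = 4.0.
D = 4.0*(1 - 0.67082 - 0.316228) = 0.0518

0.0518


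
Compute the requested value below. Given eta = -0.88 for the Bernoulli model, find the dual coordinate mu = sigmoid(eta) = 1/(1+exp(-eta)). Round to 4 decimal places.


Dual coordinate (expectation parameter) for Bernoulli:
mu = 1/(1+exp(-eta)).
eta = -0.88.
exp(-eta) = exp(0.88) = 2.4109.
mu = 1/(1+2.4109) = 0.2932

0.2932


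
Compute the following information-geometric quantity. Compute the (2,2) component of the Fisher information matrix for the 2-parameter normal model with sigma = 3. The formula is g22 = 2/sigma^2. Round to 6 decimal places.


For the 2-parameter normal family, the Fisher metric has:
  g11 = 1/sigma^2, g22 = 2/sigma^2.
sigma = 3, sigma^2 = 9.
g22 = 0.222222

0.222222


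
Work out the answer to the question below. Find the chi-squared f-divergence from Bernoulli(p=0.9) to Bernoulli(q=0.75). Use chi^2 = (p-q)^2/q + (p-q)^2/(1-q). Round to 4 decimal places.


Chi-squared divergence between Bernoulli distributions:
chi^2 = (p-q)^2/q + (p-q)^2/(1-q).
p = 0.9, q = 0.75, p-q = 0.15.
(p-q)^2 = 0.0225.
term1 = 0.0225/0.75 = 0.03.
term2 = 0.0225/0.25 = 0.09.
chi^2 = 0.03 + 0.09 = 0.1200

0.1200


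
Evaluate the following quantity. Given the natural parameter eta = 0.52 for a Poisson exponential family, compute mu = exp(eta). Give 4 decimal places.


Expectation parameter for Poisson exponential family:
mu = exp(eta).
eta = 0.52.
mu = exp(0.52) = 1.6820

1.6820


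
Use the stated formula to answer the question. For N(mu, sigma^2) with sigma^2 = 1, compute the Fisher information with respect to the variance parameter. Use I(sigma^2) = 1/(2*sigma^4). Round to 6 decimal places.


Fisher information for variance: I(sigma^2) = 1/(2*sigma^4).
sigma^2 = 1, so sigma^4 = 1.
I = 1/(2*1) = 1/2 = 0.500000

0.500000


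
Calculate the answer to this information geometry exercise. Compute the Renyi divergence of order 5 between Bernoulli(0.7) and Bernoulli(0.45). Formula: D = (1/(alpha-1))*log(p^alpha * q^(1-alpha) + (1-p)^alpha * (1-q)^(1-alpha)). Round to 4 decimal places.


Renyi divergence of order alpha between Bernoulli distributions:
D = (1/(alpha-1))*log(p^alpha * q^(1-alpha) + (1-p)^alpha * (1-q)^(1-alpha)).
alpha = 5, p = 0.7, q = 0.45.
p^alpha * q^(1-alpha) = 0.7^5 * 0.45^-4 = 4.098643.
(1-p)^alpha * (1-q)^(1-alpha) = 0.3^5 * 0.55^-4 = 0.026556.
sum = 4.098643 + 0.026556 = 4.125199.
D = (1/4)*log(4.125199) = 0.3543

0.3543


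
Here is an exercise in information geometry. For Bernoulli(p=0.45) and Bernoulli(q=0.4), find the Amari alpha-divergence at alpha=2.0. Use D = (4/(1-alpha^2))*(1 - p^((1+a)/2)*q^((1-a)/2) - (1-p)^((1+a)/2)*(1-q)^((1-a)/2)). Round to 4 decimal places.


Amari alpha-divergence:
D = (4/(1-alpha^2))*(1 - p^((1+a)/2)*q^((1-a)/2) - (1-p)^((1+a)/2)*(1-q)^((1-a)/2)).
alpha = 2.0, p = 0.45, q = 0.4.
e1 = (1+alpha)/2 = 1.5, e2 = (1-alpha)/2 = -0.5.
t1 = p^e1 * q^e2 = 0.45^1.5 * 0.4^-0.5 = 0.477297.
t2 = (1-p)^e1 * (1-q)^e2 = 0.55^1.5 * 0.6^-0.5 = 0.526585.
4/(1-alpha^2) = -1.333333.
D = -1.333333*(1 - 0.477297 - 0.526585) = 0.0052

0.0052


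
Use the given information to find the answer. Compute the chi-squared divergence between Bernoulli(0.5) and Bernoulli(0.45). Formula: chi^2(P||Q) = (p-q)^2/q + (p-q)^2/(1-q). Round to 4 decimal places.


Chi-squared divergence between Bernoulli distributions:
chi^2 = (p-q)^2/q + (p-q)^2/(1-q).
p = 0.5, q = 0.45, p-q = 0.05.
(p-q)^2 = 0.0025.
term1 = 0.0025/0.45 = 0.005556.
term2 = 0.0025/0.55 = 0.004545.
chi^2 = 0.005556 + 0.004545 = 0.0101

0.0101


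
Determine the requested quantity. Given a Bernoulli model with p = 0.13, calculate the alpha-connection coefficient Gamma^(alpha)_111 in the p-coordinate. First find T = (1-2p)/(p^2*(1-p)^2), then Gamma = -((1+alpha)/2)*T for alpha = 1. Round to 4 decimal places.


Skewness (Amari-Chentsov) tensor: T = (1-2p)/(p^2*(1-p)^2).
p = 0.13, 1-2p = 0.74, p^2 = 0.0169, (1-p)^2 = 0.7569.
T = 0.74/(0.0169 * 0.7569) = 57.850419.
In the p-coordinate, Gamma^(alpha) = Gamma^(0) - (alpha/2)*T with Gamma^(0) = (1/2)*g'(p) = -T/2,
so Gamma^(alpha) = -((1+alpha)/2)*T.
alpha = 1, -(1+alpha)/2 = -1.0.
Gamma = -1.0 * 57.850419 = -57.8504

-57.8504


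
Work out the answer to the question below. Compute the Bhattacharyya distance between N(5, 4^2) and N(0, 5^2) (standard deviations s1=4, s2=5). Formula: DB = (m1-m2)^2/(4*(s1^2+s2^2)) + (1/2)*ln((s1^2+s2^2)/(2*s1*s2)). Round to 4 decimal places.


Bhattacharyya distance between two Gaussians:
DB = (m1-m2)^2/(4*(s1^2+s2^2)) + (1/2)*ln((s1^2+s2^2)/(2*s1*s2)).
(m1-m2)^2 = (5)^2 = 25.
s1^2+s2^2 = 16 + 25 = 41.
term1 = 25/164 = 0.152439.
term2 = 0.5*ln(41/40.0) = 0.012346.
DB = 0.152439 + 0.012346 = 0.1648

0.1648


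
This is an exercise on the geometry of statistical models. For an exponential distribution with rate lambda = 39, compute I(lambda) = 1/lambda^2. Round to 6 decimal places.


Fisher information for exponential: I(lambda) = 1/lambda^2.
lambda = 39, lambda^2 = 1521.
I = 1/1521 = 0.000657

0.000657


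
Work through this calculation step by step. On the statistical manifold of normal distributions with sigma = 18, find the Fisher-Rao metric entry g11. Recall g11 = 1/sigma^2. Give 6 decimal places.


For the 2-parameter normal family, the Fisher metric has:
  g11 = 1/sigma^2, g22 = 2/sigma^2.
sigma = 18, sigma^2 = 324.
g11 = 0.003086

0.003086


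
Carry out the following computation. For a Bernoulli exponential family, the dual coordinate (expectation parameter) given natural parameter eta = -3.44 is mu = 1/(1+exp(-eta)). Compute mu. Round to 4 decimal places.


Dual coordinate (expectation parameter) for Bernoulli:
mu = 1/(1+exp(-eta)).
eta = -3.44.
exp(-eta) = exp(3.44) = 31.186958.
mu = 1/(1+31.186958) = 0.0311

0.0311


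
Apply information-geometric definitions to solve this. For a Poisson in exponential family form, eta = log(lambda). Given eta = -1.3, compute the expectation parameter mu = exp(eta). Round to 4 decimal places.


Expectation parameter for Poisson exponential family:
mu = exp(eta).
eta = -1.3.
mu = exp(-1.3) = 0.2725

0.2725


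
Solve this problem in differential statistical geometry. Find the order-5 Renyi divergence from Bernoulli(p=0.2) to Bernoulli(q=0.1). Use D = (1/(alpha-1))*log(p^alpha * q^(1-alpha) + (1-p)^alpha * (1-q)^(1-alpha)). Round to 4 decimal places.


Renyi divergence of order alpha between Bernoulli distributions:
D = (1/(alpha-1))*log(p^alpha * q^(1-alpha) + (1-p)^alpha * (1-q)^(1-alpha)).
alpha = 5, p = 0.2, q = 0.1.
p^alpha * q^(1-alpha) = 0.2^5 * 0.1^-4 = 3.2.
(1-p)^alpha * (1-q)^(1-alpha) = 0.8^5 * 0.9^-4 = 0.499436.
sum = 3.2 + 0.499436 = 3.699436.
D = (1/4)*log(3.699436) = 0.3270

0.3270


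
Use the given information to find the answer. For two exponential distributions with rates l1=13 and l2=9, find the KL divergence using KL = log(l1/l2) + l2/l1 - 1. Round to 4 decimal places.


KL divergence for exponential family:
KL = log(l1/l2) + l2/l1 - 1.
log(13/9) = 0.367725.
9/13 = 0.692308.
KL = 0.367725 + 0.692308 - 1 = 0.0600

0.0600


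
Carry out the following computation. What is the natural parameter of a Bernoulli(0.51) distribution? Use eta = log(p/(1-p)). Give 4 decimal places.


Natural parameter for Bernoulli: eta = log(p/(1-p)).
p = 0.51, 1-p = 0.49.
p/(1-p) = 1.040816.
eta = log(1.040816) = 0.0400

0.0400


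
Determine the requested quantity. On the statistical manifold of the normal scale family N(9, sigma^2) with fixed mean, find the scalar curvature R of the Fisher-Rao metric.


This family has a single free parameter, so its statistical manifold
is 1-dimensional. The Riemann curvature tensor of any 1-dimensional
Riemannian manifold vanishes identically, so R = 0.

0


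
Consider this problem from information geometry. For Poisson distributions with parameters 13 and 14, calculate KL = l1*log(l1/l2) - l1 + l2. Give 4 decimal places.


KL divergence for Poisson:
KL = l1*log(l1/l2) - l1 + l2.
l1 = 13, l2 = 14.
log(13/14) = -0.074108.
l1*log(l1/l2) = 13 * -0.074108 = -0.963404.
KL = -0.963404 - 13 + 14 = 0.0366

0.0366


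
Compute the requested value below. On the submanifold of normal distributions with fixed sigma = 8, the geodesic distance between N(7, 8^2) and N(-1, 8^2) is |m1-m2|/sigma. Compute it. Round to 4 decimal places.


On the fixed-variance normal subfamily, geodesic distance = |m1-m2|/sigma.
|7 - -1| = 8.
sigma = 8.
d = 8/8 = 1.0000

1.0000


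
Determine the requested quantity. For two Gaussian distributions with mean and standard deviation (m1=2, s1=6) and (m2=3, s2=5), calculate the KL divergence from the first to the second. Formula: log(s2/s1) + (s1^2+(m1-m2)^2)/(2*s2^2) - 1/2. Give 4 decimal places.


KL divergence between normal distributions:
KL = log(s2/s1) + (s1^2 + (m1-m2)^2)/(2*s2^2) - 1/2.
log(5/6) = -0.182322.
(6^2 + (2-3)^2)/(2*5^2) = (36 + 1)/50 = 0.74.
KL = -0.182322 + 0.74 - 0.5 = 0.0577

0.0577


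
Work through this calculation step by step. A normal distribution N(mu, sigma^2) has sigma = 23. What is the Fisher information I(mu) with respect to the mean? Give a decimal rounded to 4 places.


The Fisher information for the mean of a normal distribution is I(mu) = 1/sigma^2.
sigma = 23, so sigma^2 = 529.
I(mu) = 1/529 = 0.0019

0.0019


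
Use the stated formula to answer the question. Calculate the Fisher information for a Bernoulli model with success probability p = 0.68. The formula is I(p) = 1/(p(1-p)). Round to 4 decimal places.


For Bernoulli(p), Fisher information is I(p) = 1/(p*(1-p)).
p = 0.68, 1-p = 0.32.
p*(1-p) = 0.2176.
I(p) = 1/0.2176 = 4.5956

4.5956


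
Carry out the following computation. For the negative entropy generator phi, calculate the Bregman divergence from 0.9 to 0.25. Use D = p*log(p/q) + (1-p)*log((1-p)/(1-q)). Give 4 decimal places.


Bregman divergence with negative entropy generator:
D = p*log(p/q) + (1-p)*log((1-p)/(1-q)).
p = 0.9, q = 0.25.
p*log(p/q) = 0.9*log(0.9/0.25) = 1.15284.
(1-p)*log((1-p)/(1-q)) = 0.1*log(0.1/0.75) = -0.20149.
D = 1.15284 + -0.20149 = 0.9514

0.9514


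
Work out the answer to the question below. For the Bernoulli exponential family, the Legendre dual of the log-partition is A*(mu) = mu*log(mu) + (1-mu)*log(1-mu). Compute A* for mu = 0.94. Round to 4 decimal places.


Legendre transform for Bernoulli:
A*(mu) = mu*log(mu) + (1-mu)*log(1-mu).
mu = 0.94, 1-mu = 0.06.
mu*log(mu) = 0.94*log(0.94) = -0.058163.
(1-mu)*log(1-mu) = 0.06*log(0.06) = -0.168805.
A* = -0.058163 + -0.168805 = -0.2270

-0.2270


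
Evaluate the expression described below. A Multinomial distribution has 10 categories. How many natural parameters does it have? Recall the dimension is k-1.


Exponential family dimension calculation:
For Multinomial with k=10 categories, dim = k-1 = 9.

9


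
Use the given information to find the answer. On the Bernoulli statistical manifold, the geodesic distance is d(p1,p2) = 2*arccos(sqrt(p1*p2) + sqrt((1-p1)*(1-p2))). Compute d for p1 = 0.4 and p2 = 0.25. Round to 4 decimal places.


Geodesic distance on Bernoulli manifold:
d(p1,p2) = 2*arccos(sqrt(p1*p2) + sqrt((1-p1)*(1-p2))).
sqrt(p1*p2) = sqrt(0.4*0.25) = 0.316228.
sqrt((1-p1)*(1-p2)) = sqrt(0.6*0.75) = 0.67082.
arg = 0.316228 + 0.67082 = 0.987048.
d = 2*arccos(0.987048) = 0.3222

0.3222


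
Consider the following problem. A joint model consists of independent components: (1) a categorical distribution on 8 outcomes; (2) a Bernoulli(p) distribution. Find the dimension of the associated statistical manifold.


The dimension of a statistical manifold equals the number of free
(independent) real parameters of the model. For a product of independent
blocks the parameter counts add.
- categorical on 8 outcomes (probabilities sum to 1): 8-1 = 7.
- Bernoulli (p): 1.
Total = 7 + 1 = 8.
Dimension = 8

8


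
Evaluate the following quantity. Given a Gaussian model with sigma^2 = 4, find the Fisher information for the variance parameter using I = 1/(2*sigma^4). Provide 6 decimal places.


Fisher information for variance: I(sigma^2) = 1/(2*sigma^4).
sigma^2 = 4, so sigma^4 = 16.
I = 1/(2*16) = 1/32 = 0.031250

0.031250


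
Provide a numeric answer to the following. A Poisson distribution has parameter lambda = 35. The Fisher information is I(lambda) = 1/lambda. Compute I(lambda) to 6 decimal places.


Fisher information for Poisson: I(lambda) = 1/lambda.
lambda = 35.
I(lambda) = 1/35 = 0.028571

0.028571


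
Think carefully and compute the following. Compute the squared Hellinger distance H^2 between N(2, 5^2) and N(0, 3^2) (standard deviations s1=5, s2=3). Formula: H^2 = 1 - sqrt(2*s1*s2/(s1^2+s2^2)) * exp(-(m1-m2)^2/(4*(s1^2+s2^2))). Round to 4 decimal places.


Squared Hellinger distance for Gaussians:
H^2 = 1 - sqrt(2*s1*s2/(s1^2+s2^2)) * exp(-(m1-m2)^2/(4*(s1^2+s2^2))).
s1^2 = 25, s2^2 = 9, s1^2+s2^2 = 34.
sqrt(2*5*3/(34)) = 0.939336.
(m1-m2)^2 = (2)^2 = 4.
exp(-4/(4*34)) = exp(-0.029412) = 0.971017.
H^2 = 1 - 0.939336*0.971017 = 0.0879

0.0879


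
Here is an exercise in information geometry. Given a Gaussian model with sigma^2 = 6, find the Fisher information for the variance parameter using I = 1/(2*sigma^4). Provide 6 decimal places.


Fisher information for variance: I(sigma^2) = 1/(2*sigma^4).
sigma^2 = 6, so sigma^4 = 36.
I = 1/(2*36) = 1/72 = 0.013889

0.013889


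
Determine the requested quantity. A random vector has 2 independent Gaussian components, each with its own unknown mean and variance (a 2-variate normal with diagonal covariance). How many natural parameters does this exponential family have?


Exponential family dimension calculation:
Each univariate normal has two natural parameters (mu/sigma^2 and -1/(2 sigma^2)).
With 2 independent components, dim = 2 * 2 = 4.

4


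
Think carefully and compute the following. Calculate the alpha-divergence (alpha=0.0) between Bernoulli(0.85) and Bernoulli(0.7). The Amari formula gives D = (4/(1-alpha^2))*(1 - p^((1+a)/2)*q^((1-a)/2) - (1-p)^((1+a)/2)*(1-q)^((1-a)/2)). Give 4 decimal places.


Amari alpha-divergence:
D = (4/(1-alpha^2))*(1 - p^((1+a)/2)*q^((1-a)/2) - (1-p)^((1+a)/2)*(1-q)^((1-a)/2)).
alpha = 0.0, p = 0.85, q = 0.7.
e1 = (1+alpha)/2 = 0.5, e2 = (1-alpha)/2 = 0.5.
t1 = p^e1 * q^e2 = 0.85^0.5 * 0.7^0.5 = 0.771362.
t2 = (1-p)^e1 * (1-q)^e2 = 0.15^0.5 * 0.3^0.5 = 0.212132.
4/(1-alpha^2) = 4.0.
D = 4.0*(1 - 0.771362 - 0.212132) = 0.0660

0.0660


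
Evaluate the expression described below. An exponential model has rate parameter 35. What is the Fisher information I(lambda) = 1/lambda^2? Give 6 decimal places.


Fisher information for exponential: I(lambda) = 1/lambda^2.
lambda = 35, lambda^2 = 1225.
I = 1/1225 = 0.000816

0.000816


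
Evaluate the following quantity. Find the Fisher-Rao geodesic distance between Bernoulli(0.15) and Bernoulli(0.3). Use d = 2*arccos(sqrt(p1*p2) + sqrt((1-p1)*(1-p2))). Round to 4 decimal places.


Geodesic distance on Bernoulli manifold:
d(p1,p2) = 2*arccos(sqrt(p1*p2) + sqrt((1-p1)*(1-p2))).
sqrt(p1*p2) = sqrt(0.15*0.3) = 0.212132.
sqrt((1-p1)*(1-p2)) = sqrt(0.85*0.7) = 0.771362.
arg = 0.212132 + 0.771362 = 0.983494.
d = 2*arccos(0.983494) = 0.3639

0.3639


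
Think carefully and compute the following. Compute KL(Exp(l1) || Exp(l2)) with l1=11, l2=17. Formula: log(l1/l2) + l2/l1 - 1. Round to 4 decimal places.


KL divergence for exponential family:
KL = log(l1/l2) + l2/l1 - 1.
log(11/17) = -0.435318.
17/11 = 1.545455.
KL = -0.435318 + 1.545455 - 1 = 0.1101

0.1101


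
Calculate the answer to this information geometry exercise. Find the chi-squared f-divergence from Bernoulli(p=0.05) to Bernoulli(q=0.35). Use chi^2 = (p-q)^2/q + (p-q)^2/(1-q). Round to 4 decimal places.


Chi-squared divergence between Bernoulli distributions:
chi^2 = (p-q)^2/q + (p-q)^2/(1-q).
p = 0.05, q = 0.35, p-q = -0.3.
(p-q)^2 = 0.09.
term1 = 0.09/0.35 = 0.257143.
term2 = 0.09/0.65 = 0.138462.
chi^2 = 0.257143 + 0.138462 = 0.3956

0.3956


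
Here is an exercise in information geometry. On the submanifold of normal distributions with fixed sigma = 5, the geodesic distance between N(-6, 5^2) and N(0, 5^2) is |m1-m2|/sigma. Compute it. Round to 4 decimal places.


On the fixed-variance normal subfamily, geodesic distance = |m1-m2|/sigma.
|-6 - 0| = 6.
sigma = 5.
d = 6/5 = 1.2000

1.2000


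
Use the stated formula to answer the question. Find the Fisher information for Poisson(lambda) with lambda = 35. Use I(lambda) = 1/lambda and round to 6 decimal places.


Fisher information for Poisson: I(lambda) = 1/lambda.
lambda = 35.
I(lambda) = 1/35 = 0.028571

0.028571


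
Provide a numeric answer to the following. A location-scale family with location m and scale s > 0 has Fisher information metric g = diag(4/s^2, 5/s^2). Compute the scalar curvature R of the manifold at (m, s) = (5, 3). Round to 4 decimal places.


The metric has the form g = (A dm^2 + B ds^2)/s^2 with A = 4, B = 5.
Substitute u = sqrt(A/B)*m: g = B*(du^2 + ds^2)/s^2, i.e. B times the
Poincare upper half-plane metric, which has constant Gaussian curvature -1.
Scaling a 2D metric by a constant c divides the Gaussian curvature by c,
so K = -1/B = -1/(5) = -0.2000 everywhere (the point (m, s) = (5, 3) is irrelevant:
the curvature is constant).
Scalar curvature in dimension 2: R = 2K = -2/(5) = -0.4000.

-0.4000


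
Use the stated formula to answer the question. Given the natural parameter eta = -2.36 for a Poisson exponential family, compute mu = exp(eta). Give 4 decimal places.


Expectation parameter for Poisson exponential family:
mu = exp(eta).
eta = -2.36.
mu = exp(-2.36) = 0.0944

0.0944


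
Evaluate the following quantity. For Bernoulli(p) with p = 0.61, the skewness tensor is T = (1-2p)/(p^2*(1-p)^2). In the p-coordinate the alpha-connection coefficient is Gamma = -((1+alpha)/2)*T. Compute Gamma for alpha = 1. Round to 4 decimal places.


Skewness (Amari-Chentsov) tensor: T = (1-2p)/(p^2*(1-p)^2).
p = 0.61, 1-2p = -0.22, p^2 = 0.3721, (1-p)^2 = 0.1521.
T = -0.22/(0.3721 * 0.1521) = -3.887172.
In the p-coordinate, Gamma^(alpha) = Gamma^(0) - (alpha/2)*T with Gamma^(0) = (1/2)*g'(p) = -T/2,
so Gamma^(alpha) = -((1+alpha)/2)*T.
alpha = 1, -(1+alpha)/2 = -1.0.
Gamma = -1.0 * -3.887172 = 3.8872

3.8872


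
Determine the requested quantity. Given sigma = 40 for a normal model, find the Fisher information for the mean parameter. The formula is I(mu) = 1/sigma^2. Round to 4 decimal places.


The Fisher information for the mean of a normal distribution is I(mu) = 1/sigma^2.
sigma = 40, so sigma^2 = 1600.
I(mu) = 1/1600 = 0.0006

0.0006


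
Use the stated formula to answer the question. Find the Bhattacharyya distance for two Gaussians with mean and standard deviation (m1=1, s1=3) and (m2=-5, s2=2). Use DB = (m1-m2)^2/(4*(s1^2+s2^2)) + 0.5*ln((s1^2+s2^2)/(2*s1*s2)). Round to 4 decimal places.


Bhattacharyya distance between two Gaussians:
DB = (m1-m2)^2/(4*(s1^2+s2^2)) + (1/2)*ln((s1^2+s2^2)/(2*s1*s2)).
(m1-m2)^2 = (6)^2 = 36.
s1^2+s2^2 = 9 + 4 = 13.
term1 = 36/52 = 0.692308.
term2 = 0.5*ln(13/12.0) = 0.040021.
DB = 0.692308 + 0.040021 = 0.7323

0.7323


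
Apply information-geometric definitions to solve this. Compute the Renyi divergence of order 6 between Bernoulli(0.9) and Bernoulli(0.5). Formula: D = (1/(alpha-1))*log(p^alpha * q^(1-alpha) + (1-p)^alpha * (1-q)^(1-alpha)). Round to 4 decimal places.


Renyi divergence of order alpha between Bernoulli distributions:
D = (1/(alpha-1))*log(p^alpha * q^(1-alpha) + (1-p)^alpha * (1-q)^(1-alpha)).
alpha = 6, p = 0.9, q = 0.5.
p^alpha * q^(1-alpha) = 0.9^6 * 0.5^-5 = 17.006112.
(1-p)^alpha * (1-q)^(1-alpha) = 0.1^6 * 0.5^-5 = 3.2e-05.
sum = 17.006112 + 3.2e-05 = 17.006144.
D = (1/5)*log(17.006144) = 0.5667

0.5667


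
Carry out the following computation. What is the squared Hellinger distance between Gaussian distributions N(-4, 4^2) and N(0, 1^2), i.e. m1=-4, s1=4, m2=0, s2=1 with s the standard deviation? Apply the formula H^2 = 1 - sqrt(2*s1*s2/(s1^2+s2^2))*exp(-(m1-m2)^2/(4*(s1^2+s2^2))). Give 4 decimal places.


Squared Hellinger distance for Gaussians:
H^2 = 1 - sqrt(2*s1*s2/(s1^2+s2^2)) * exp(-(m1-m2)^2/(4*(s1^2+s2^2))).
s1^2 = 16, s2^2 = 1, s1^2+s2^2 = 17.
sqrt(2*4*1/(17)) = 0.685994.
(m1-m2)^2 = (-4)^2 = 16.
exp(-16/(4*17)) = exp(-0.235294) = 0.790338.
H^2 = 1 - 0.685994*0.790338 = 0.4578

0.4578


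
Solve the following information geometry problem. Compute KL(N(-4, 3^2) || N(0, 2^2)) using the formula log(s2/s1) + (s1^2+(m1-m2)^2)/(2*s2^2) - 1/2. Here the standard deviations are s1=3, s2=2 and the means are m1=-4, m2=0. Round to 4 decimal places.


KL divergence between normal distributions:
KL = log(s2/s1) + (s1^2 + (m1-m2)^2)/(2*s2^2) - 1/2.
log(2/3) = -0.405465.
(3^2 + (-4-0)^2)/(2*2^2) = (9 + 16)/8 = 3.125.
KL = -0.405465 + 3.125 - 0.5 = 2.2195

2.2195


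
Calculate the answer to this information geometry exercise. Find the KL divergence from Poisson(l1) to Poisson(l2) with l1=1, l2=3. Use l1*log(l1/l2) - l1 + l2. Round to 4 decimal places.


KL divergence for Poisson:
KL = l1*log(l1/l2) - l1 + l2.
l1 = 1, l2 = 3.
log(1/3) = -1.098612.
l1*log(l1/l2) = 1 * -1.098612 = -1.098612.
KL = -1.098612 - 1 + 3 = 0.9014

0.9014


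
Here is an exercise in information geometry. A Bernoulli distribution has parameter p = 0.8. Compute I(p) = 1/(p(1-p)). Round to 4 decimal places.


For Bernoulli(p), Fisher information is I(p) = 1/(p*(1-p)).
p = 0.8, 1-p = 0.2.
p*(1-p) = 0.16.
I(p) = 1/0.16 = 6.2500

6.2500


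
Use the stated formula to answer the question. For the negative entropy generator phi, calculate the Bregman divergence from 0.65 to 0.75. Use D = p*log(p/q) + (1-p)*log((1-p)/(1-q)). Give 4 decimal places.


Bregman divergence with negative entropy generator:
D = p*log(p/q) + (1-p)*log((1-p)/(1-q)).
p = 0.65, q = 0.75.
p*log(p/q) = 0.65*log(0.65/0.75) = -0.093016.
(1-p)*log((1-p)/(1-q)) = 0.35*log(0.35/0.25) = 0.117765.
D = -0.093016 + 0.117765 = 0.0247

0.0247


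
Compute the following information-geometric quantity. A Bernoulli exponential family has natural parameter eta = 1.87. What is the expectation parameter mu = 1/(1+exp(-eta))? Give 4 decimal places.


Dual coordinate (expectation parameter) for Bernoulli:
mu = 1/(1+exp(-eta)).
eta = 1.87.
exp(-eta) = exp(-1.87) = 0.154124.
mu = 1/(1+0.154124) = 0.8665

0.8665


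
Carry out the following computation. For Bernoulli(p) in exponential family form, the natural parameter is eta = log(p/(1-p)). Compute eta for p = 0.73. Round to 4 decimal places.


Natural parameter for Bernoulli: eta = log(p/(1-p)).
p = 0.73, 1-p = 0.27.
p/(1-p) = 2.703704.
eta = log(2.703704) = 0.9946

0.9946


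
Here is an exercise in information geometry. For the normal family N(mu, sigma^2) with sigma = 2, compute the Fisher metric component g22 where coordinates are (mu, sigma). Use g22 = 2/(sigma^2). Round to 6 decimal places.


For the 2-parameter normal family, the Fisher metric has:
  g11 = 1/sigma^2, g22 = 2/sigma^2.
sigma = 2, sigma^2 = 4.
g22 = 0.500000

0.500000


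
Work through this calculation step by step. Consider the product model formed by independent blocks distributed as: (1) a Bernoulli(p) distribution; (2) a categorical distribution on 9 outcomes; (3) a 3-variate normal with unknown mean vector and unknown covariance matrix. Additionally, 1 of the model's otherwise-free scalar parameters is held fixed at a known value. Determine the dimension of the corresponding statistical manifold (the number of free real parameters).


The dimension of a statistical manifold equals the number of free
(independent) real parameters of the model. For a product of independent
blocks the parameter counts add.
- Bernoulli (p): 1.
- categorical on 9 outcomes (probabilities sum to 1): 9-1 = 8.
- 3-variate normal: 3 (mean) + 3*4/2 = 6 (symmetric covariance) = 9.
Total = 1 + 8 + 9 = 18.
1 parameter(s) fixed at known values: 18 - 1 = 17.
Dimension = 17

17


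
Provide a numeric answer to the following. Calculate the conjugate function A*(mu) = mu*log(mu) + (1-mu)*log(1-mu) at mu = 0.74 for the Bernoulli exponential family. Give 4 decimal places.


Legendre transform for Bernoulli:
A*(mu) = mu*log(mu) + (1-mu)*log(1-mu).
mu = 0.74, 1-mu = 0.26.
mu*log(mu) = 0.74*log(0.74) = -0.222818.
(1-mu)*log(1-mu) = 0.26*log(0.26) = -0.350239.
A* = -0.222818 + -0.350239 = -0.5731

-0.5731


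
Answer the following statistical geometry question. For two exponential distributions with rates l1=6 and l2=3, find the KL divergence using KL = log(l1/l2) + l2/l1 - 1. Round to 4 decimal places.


KL divergence for exponential family:
KL = log(l1/l2) + l2/l1 - 1.
log(6/3) = 0.693147.
3/6 = 0.5.
KL = 0.693147 + 0.5 - 1 = 0.1931

0.1931


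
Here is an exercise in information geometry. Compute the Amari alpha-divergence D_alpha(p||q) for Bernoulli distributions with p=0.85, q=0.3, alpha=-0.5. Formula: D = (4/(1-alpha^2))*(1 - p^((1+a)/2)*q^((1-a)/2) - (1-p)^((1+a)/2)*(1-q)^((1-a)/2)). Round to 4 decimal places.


Amari alpha-divergence:
D = (4/(1-alpha^2))*(1 - p^((1+a)/2)*q^((1-a)/2) - (1-p)^((1+a)/2)*(1-q)^((1-a)/2)).
alpha = -0.5, p = 0.85, q = 0.3.
e1 = (1+alpha)/2 = 0.25, e2 = (1-alpha)/2 = 0.75.
t1 = p^e1 * q^e2 = 0.85^0.25 * 0.3^0.75 = 0.38922.
t2 = (1-p)^e1 * (1-q)^e2 = 0.15^0.25 * 0.7^0.75 = 0.476262.
4/(1-alpha^2) = 5.333333.
D = 5.333333*(1 - 0.38922 - 0.476262) = 0.7174

0.7174


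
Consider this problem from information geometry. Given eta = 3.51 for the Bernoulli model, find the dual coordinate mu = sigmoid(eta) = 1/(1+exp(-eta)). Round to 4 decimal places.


Dual coordinate (expectation parameter) for Bernoulli:
mu = 1/(1+exp(-eta)).
eta = 3.51.
exp(-eta) = exp(-3.51) = 0.029897.
mu = 1/(1+0.029897) = 0.9710

0.9710


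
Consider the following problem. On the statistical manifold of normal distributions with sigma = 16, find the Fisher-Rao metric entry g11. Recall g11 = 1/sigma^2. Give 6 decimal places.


For the 2-parameter normal family, the Fisher metric has:
  g11 = 1/sigma^2, g22 = 2/sigma^2.
sigma = 16, sigma^2 = 256.
g11 = 0.003906

0.003906


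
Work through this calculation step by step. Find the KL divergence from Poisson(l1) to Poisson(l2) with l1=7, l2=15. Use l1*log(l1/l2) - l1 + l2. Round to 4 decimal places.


KL divergence for Poisson:
KL = l1*log(l1/l2) - l1 + l2.
l1 = 7, l2 = 15.
log(7/15) = -0.76214.
l1*log(l1/l2) = 7 * -0.76214 = -5.33498.
KL = -5.33498 - 7 + 15 = 2.6650

2.6650


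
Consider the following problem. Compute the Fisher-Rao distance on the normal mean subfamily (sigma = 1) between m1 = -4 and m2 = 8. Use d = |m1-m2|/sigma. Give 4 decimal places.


On the fixed-variance normal subfamily, geodesic distance = |m1-m2|/sigma.
|-4 - 8| = 12.
sigma = 1.
d = 12/1 = 12.0000

12.0000


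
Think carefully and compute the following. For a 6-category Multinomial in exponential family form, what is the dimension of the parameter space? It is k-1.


Exponential family dimension calculation:
For Multinomial with k=6 categories, dim = k-1 = 5.

5


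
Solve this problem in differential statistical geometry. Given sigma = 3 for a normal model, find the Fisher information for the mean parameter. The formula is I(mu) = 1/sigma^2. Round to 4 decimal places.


The Fisher information for the mean of a normal distribution is I(mu) = 1/sigma^2.
sigma = 3, so sigma^2 = 9.
I(mu) = 1/9 = 0.1111

0.1111


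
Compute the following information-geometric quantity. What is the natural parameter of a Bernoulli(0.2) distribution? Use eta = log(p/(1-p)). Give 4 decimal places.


Natural parameter for Bernoulli: eta = log(p/(1-p)).
p = 0.2, 1-p = 0.8.
p/(1-p) = 0.25.
eta = log(0.25) = -1.3863

-1.3863


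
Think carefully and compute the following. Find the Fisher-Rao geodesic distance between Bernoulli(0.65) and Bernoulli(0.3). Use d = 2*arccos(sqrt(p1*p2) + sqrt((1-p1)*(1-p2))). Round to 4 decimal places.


Geodesic distance on Bernoulli manifold:
d(p1,p2) = 2*arccos(sqrt(p1*p2) + sqrt((1-p1)*(1-p2))).
sqrt(p1*p2) = sqrt(0.65*0.3) = 0.441588.
sqrt((1-p1)*(1-p2)) = sqrt(0.35*0.7) = 0.494975.
arg = 0.441588 + 0.494975 = 0.936563.
d = 2*arccos(0.936563) = 0.7162

0.7162


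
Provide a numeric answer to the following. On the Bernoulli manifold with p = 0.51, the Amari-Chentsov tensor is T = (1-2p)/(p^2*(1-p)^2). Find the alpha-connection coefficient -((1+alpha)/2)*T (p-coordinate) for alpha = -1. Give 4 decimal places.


Skewness (Amari-Chentsov) tensor: T = (1-2p)/(p^2*(1-p)^2).
p = 0.51, 1-2p = -0.02, p^2 = 0.2601, (1-p)^2 = 0.2401.
T = -0.02/(0.2601 * 0.2401) = -0.320256.
In the p-coordinate, Gamma^(alpha) = Gamma^(0) - (alpha/2)*T with Gamma^(0) = (1/2)*g'(p) = -T/2,
so Gamma^(alpha) = -((1+alpha)/2)*T.
alpha = -1, -(1+alpha)/2 = 0.0.
Gamma = 0.0 * -0.320256 = 0.0000

0.0000


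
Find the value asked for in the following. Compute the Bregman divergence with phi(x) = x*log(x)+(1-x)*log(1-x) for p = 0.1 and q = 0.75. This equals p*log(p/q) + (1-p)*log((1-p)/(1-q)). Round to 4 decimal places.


Bregman divergence with negative entropy generator:
D = p*log(p/q) + (1-p)*log((1-p)/(1-q)).
p = 0.1, q = 0.75.
p*log(p/q) = 0.1*log(0.1/0.75) = -0.20149.
(1-p)*log((1-p)/(1-q)) = 0.9*log(0.9/0.25) = 1.15284.
D = -0.20149 + 1.15284 = 0.9514

0.9514


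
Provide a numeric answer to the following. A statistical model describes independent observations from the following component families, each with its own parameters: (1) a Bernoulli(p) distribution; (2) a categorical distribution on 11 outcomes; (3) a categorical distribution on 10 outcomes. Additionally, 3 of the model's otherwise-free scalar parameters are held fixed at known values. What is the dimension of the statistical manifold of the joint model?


The dimension of a statistical manifold equals the number of free
(independent) real parameters of the model. For a product of independent
blocks the parameter counts add.
- Bernoulli (p): 1.
- categorical on 11 outcomes (probabilities sum to 1): 11-1 = 10.
- categorical on 10 outcomes (probabilities sum to 1): 10-1 = 9.
Total = 1 + 10 + 9 = 20.
3 parameter(s) fixed at known values: 20 - 3 = 17.
Dimension = 17

17


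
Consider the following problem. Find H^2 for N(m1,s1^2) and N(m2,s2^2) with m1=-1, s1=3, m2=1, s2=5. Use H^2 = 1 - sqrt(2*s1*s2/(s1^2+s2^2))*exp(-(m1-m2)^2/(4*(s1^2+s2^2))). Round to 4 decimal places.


Squared Hellinger distance for Gaussians:
H^2 = 1 - sqrt(2*s1*s2/(s1^2+s2^2)) * exp(-(m1-m2)^2/(4*(s1^2+s2^2))).
s1^2 = 9, s2^2 = 25, s1^2+s2^2 = 34.
sqrt(2*3*5/(34)) = 0.939336.
(m1-m2)^2 = (-2)^2 = 4.
exp(-4/(4*34)) = exp(-0.029412) = 0.971017.
H^2 = 1 - 0.939336*0.971017 = 0.0879

0.0879


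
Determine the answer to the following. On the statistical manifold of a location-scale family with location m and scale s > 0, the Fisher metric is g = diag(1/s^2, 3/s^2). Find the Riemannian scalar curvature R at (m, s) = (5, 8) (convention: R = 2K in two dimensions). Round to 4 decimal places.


The metric has the form g = (A dm^2 + B ds^2)/s^2 with A = 1, B = 3.
Substitute u = sqrt(A/B)*m: g = B*(du^2 + ds^2)/s^2, i.e. B times the
Poincare upper half-plane metric, which has constant Gaussian curvature -1.
Scaling a 2D metric by a constant c divides the Gaussian curvature by c,
so K = -1/B = -1/(3) = -0.3333 everywhere (the point (m, s) = (5, 8) is irrelevant:
the curvature is constant).
Scalar curvature in dimension 2: R = 2K = -2/(3) = -0.6667.

-0.6667


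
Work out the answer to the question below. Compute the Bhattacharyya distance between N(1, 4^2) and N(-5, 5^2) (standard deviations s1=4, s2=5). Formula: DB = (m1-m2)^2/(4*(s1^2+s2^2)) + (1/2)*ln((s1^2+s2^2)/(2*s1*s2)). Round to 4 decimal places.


Bhattacharyya distance between two Gaussians:
DB = (m1-m2)^2/(4*(s1^2+s2^2)) + (1/2)*ln((s1^2+s2^2)/(2*s1*s2)).
(m1-m2)^2 = (6)^2 = 36.
s1^2+s2^2 = 16 + 25 = 41.
term1 = 36/164 = 0.219512.
term2 = 0.5*ln(41/40.0) = 0.012346.
DB = 0.219512 + 0.012346 = 0.2319

0.2319


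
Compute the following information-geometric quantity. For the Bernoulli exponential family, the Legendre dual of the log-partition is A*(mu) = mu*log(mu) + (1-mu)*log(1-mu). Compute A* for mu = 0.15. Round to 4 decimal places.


Legendre transform for Bernoulli:
A*(mu) = mu*log(mu) + (1-mu)*log(1-mu).
mu = 0.15, 1-mu = 0.85.
mu*log(mu) = 0.15*log(0.15) = -0.284568.
(1-mu)*log(1-mu) = 0.85*log(0.85) = -0.138141.
A* = -0.284568 + -0.138141 = -0.4227

-0.4227


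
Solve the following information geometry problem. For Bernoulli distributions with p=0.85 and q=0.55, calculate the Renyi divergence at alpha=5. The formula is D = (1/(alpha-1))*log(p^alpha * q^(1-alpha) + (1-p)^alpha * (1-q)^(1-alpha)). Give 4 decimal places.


Renyi divergence of order alpha between Bernoulli distributions:
D = (1/(alpha-1))*log(p^alpha * q^(1-alpha) + (1-p)^alpha * (1-q)^(1-alpha)).
alpha = 5, p = 0.85, q = 0.55.
p^alpha * q^(1-alpha) = 0.85^5 * 0.55^-4 = 4.848907.
(1-p)^alpha * (1-q)^(1-alpha) = 0.15^5 * 0.45^-4 = 0.001852.
sum = 4.848907 + 0.001852 = 4.850759.
D = (1/4)*log(4.850759) = 0.3948

0.3948


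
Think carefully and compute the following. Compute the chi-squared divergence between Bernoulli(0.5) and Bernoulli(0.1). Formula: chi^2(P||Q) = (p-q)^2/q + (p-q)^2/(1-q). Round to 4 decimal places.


Chi-squared divergence between Bernoulli distributions:
chi^2 = (p-q)^2/q + (p-q)^2/(1-q).
p = 0.5, q = 0.1, p-q = 0.4.
(p-q)^2 = 0.16.
term1 = 0.16/0.1 = 1.6.
term2 = 0.16/0.9 = 0.177778.
chi^2 = 1.6 + 0.177778 = 1.7778

1.7778
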